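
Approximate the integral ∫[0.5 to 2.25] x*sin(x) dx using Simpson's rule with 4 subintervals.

f(x) = x*sin(x)
a = 0.5, b = 2.25, n = 4
h = (b - a)/n = 0.437500

Simpson's rule: (h/3)[f(x₀) + 4f(x₁) + 2f(x₂) + ... + f(xₙ)]

x_0 = 0.5000, f(x_0) = 0.239713, coefficient = 1
x_1 = 0.9375, f(x_1) = 0.755701, coefficient = 4
x_2 = 1.3750, f(x_2) = 1.348728, coefficient = 2
x_3 = 1.8125, f(x_3) = 1.759814, coefficient = 4
x_4 = 2.2500, f(x_4) = 1.750665, coefficient = 1

I ≈ (0.437500/3) × 14.749892 = 2.151026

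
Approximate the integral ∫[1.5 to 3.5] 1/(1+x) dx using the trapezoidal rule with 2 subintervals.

f(x) = 1/(1+x)
a = 1.5, b = 3.5, n = 2
h = (b - a)/n = 1.000000

Trapezoidal rule: (h/2)[f(x₀) + 2f(x₁) + 2f(x₂) + ... + f(xₙ)]

x_0 = 1.5000, f(x_0) = 0.400000, coefficient = 1
x_1 = 2.5000, f(x_1) = 0.285714, coefficient = 2
x_2 = 3.5000, f(x_2) = 0.222222, coefficient = 1

I ≈ (1.000000/2) × 1.193651 = 0.596825
Exact value: 0.587787
Error: 0.009039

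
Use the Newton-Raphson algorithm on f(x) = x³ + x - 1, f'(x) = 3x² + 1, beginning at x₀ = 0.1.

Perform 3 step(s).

f(x) = x³ + x - 1
f'(x) = 3x² + 1
x₀ = 0.1

Newton-Raphson formula: x_{n+1} = x_n - f(x_n)/f'(x_n)

Iteration 1:
  f(0.100000) = -0.899000
  f'(0.100000) = 1.030000
  x_1 = 0.100000 - (-0.899000)/1.030000 = 0.972816
Iteration 2:
  f(0.972816) = 0.893459
  f'(0.972816) = 3.839110
  x_2 = 0.972816 - 0.893459/3.839110 = 0.740090
Iteration 3:
  f(0.740090) = 0.145462
  f'(0.740090) = 2.643200
  x_3 = 0.740090 - 0.145462/2.643200 = 0.685058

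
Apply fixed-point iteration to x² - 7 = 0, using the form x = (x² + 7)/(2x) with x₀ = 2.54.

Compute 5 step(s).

Equation: x² - 7 = 0
Fixed-point form: x = (x² + 7)/(2x)
x₀ = 2.54

x_1 = g(2.540000) = 2.647953
x_2 = g(2.647953) = 2.645752
x_3 = g(2.645752) = 2.645751
x_4 = g(2.645751) = 2.645751
x_5 = g(2.645751) = 2.645751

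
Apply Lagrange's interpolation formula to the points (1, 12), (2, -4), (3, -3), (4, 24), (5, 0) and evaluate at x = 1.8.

Lagrange interpolation formula:
P(x) = Σ yᵢ × Lᵢ(x)
where Lᵢ(x) = Π_{j≠i} (x - xⱼ)/(xᵢ - xⱼ)

L_0(1.8) = (1.8 - 2)/(1 - 2) × (1.8 - 3)/(1 - 3) × (1.8 - 4)/(1 - 4) × (1.8 - 5)/(1 - 5) = 0.070400
L_1(1.8) = (1.8 - 1)/(2 - 1) × (1.8 - 3)/(2 - 3) × (1.8 - 4)/(2 - 4) × (1.8 - 5)/(2 - 5) = 1.126400
L_2(1.8) = (1.8 - 1)/(3 - 1) × (1.8 - 2)/(3 - 2) × (1.8 - 4)/(3 - 4) × (1.8 - 5)/(3 - 5) = -0.281600
L_3(1.8) = (1.8 - 1)/(4 - 1) × (1.8 - 2)/(4 - 2) × (1.8 - 3)/(4 - 3) × (1.8 - 5)/(4 - 5) = 0.102400
L_4(1.8) = (1.8 - 1)/(5 - 1) × (1.8 - 2)/(5 - 2) × (1.8 - 3)/(5 - 3) × (1.8 - 4)/(5 - 4) = -0.017600

P(1.8) = 12×L_0(1.8) + (-4)×L_1(1.8) + (-3)×L_2(1.8) + 24×L_3(1.8) + 0×L_4(1.8)
P(1.8) = -0.358400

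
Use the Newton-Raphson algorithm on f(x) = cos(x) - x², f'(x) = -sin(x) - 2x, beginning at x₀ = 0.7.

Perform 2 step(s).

f(x) = cos(x) - x²
f'(x) = -sin(x) - 2x
x₀ = 0.7

Newton-Raphson formula: x_{n+1} = x_n - f(x_n)/f'(x_n)

Iteration 1:
  f(0.700000) = 0.274842
  f'(0.700000) = -2.044218
  x_1 = 0.700000 - 0.274842/(-2.044218) = 0.834449
Iteration 2:
  f(0.834449) = -0.024718
  f'(0.834449) = -2.409823
  x_2 = 0.834449 - (-0.024718)/(-2.409823) = 0.824191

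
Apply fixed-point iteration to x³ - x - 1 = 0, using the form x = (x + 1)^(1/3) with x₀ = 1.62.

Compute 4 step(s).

Equation: x³ - x - 1 = 0
Fixed-point form: x = (x + 1)^(1/3)
x₀ = 1.62

x_1 = g(1.620000) = 1.378586
x_2 = g(1.378586) = 1.334872
x_3 = g(1.334872) = 1.326644
x_4 = g(1.326644) = 1.325084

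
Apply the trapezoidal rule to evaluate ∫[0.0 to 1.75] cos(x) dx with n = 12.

f(x) = cos(x)
a = 0.0, b = 1.75, n = 12
h = (b - a)/n = 0.145833

Trapezoidal rule: (h/2)[f(x₀) + 2f(x₁) + 2f(x₂) + ... + f(xₙ)]

x_0 = 0.0000, f(x_0) = 1.000000, coefficient = 1
x_1 = 0.1458, f(x_1) = 0.989385, coefficient = 2
x_2 = 0.2917, f(x_2) = 0.957766, coefficient = 2
x_3 = 0.4375, f(x_3) = 0.905814, coefficient = 2
x_4 = 0.5833, f(x_4) = 0.834631, coefficient = 2
x_5 = 0.7292, f(x_5) = 0.745730, coefficient = 2
x_6 = 0.8750, f(x_6) = 0.640997, coefficient = 2
x_7 = 1.0208, f(x_7) = 0.522656, coefficient = 2
x_8 = 1.1667, f(x_8) = 0.393219, coefficient = 2
x_9 = 1.3125, f(x_9) = 0.255434, coefficient = 2
x_10 = 1.4583, f(x_10) = 0.112226, coefficient = 2
x_11 = 1.6042, f(x_11) = -0.033364, coefficient = 2
x_12 = 1.7500, f(x_12) = -0.178246, coefficient = 1

I ≈ (0.145833/2) × 13.470740 = 0.982241
Exact value: 0.983986
Error: 0.001745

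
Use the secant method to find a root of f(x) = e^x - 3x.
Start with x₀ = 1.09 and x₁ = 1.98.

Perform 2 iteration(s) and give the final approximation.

f(x) = e^x - 3x
x₀ = 1.09, x₁ = 1.98

Secant formula: x_{n+1} = x_n - f(x_n)(x_n - x_{n-1})/(f(x_n) - f(x_{n-1}))

Iteration 1:
  f(1.090000) = -0.295726
  f(1.980000) = 1.302743
  x_2 = 1.980000 - 1.302743×(1.980000 - 1.090000)/(1.302743 - (-0.295726))
       = 1.254655
Iteration 2:
  f(1.980000) = 1.302743
  f(1.254655) = -0.257337
  x_3 = 1.254655 - (-0.257337)×(1.254655 - 1.980000)/(-0.257337 - 1.302743)
       = 1.374301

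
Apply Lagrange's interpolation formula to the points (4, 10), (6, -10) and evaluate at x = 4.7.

Lagrange interpolation formula:
P(x) = Σ yᵢ × Lᵢ(x)
where Lᵢ(x) = Π_{j≠i} (x - xⱼ)/(xᵢ - xⱼ)

L_0(4.7) = (4.7 - 6)/(4 - 6) = 0.650000
L_1(4.7) = (4.7 - 4)/(6 - 4) = 0.350000

P(4.7) = 10×L_0(4.7) + (-10)×L_1(4.7)
P(4.7) = 3.000000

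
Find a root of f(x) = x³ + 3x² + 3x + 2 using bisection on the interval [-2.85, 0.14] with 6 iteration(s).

f(x) = x³ + 3x² + 3x + 2
Initial interval: [-2.85, 0.14]

Iteration 1:
  c_1 = (-2.850000 + 0.140000)/2 = -1.355000
  f(c_1) = f(-1.355000) = 0.955261
  f(a) × f(c) < 0, new interval: [-2.850000, -1.355000]
Iteration 2:
  c_2 = (-2.850000 + (-1.355000))/2 = -2.102500
  f(c_2) = f(-2.102500) = -0.340096
  f(a) × f(c) ≥ 0, new interval: [-2.102500, -1.355000]
Iteration 3:
  c_3 = (-2.102500 + (-1.355000))/2 = -1.728750
  f(c_3) = f(-1.728750) = 0.612978
  f(a) × f(c) < 0, new interval: [-2.102500, -1.728750]
Iteration 4:
  c_4 = (-2.102500 + (-1.728750))/2 = -1.915625
  f(c_4) = f(-1.915625) = 0.232368
  f(a) × f(c) < 0, new interval: [-2.102500, -1.915625]
Iteration 5:
  c_5 = (-2.102500 + (-1.915625))/2 = -2.009062
  f(c_5) = f(-2.009062) = -0.027435
  f(a) × f(c) ≥ 0, new interval: [-2.009062, -1.915625]
Iteration 6:
  c_6 = (-2.009062 + (-1.915625))/2 = -1.962344
  f(c_6) = f(-1.962344) = 0.108768
  f(a) × f(c) < 0, new interval: [-2.009062, -1.962344]

After 6 iteration(s), the approximation is c_6 = -1.962344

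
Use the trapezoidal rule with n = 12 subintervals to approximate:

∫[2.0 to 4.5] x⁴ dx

f(x) = x⁴
a = 2.0, b = 4.5, n = 12
h = (b - a)/n = 0.208333

Trapezoidal rule: (h/2)[f(x₀) + 2f(x₁) + 2f(x₂) + ... + f(xₙ)]

x_0 = 2.0000, f(x_0) = 16.000000, coefficient = 1
x_1 = 2.2083, f(x_1) = 23.782555, coefficient = 2
x_2 = 2.4167, f(x_2) = 34.108845, coefficient = 2
x_3 = 2.6250, f(x_3) = 47.480713, coefficient = 2
x_4 = 2.8333, f(x_4) = 64.445216, coefficient = 2
x_5 = 3.0417, f(x_5) = 85.594621, coefficient = 2
x_6 = 3.2500, f(x_6) = 111.566406, coefficient = 2
x_7 = 3.4583, f(x_7) = 143.043261, coefficient = 2
x_8 = 3.6667, f(x_8) = 180.753086, coefficient = 2
x_9 = 3.8750, f(x_9) = 225.468994, coefficient = 2
x_10 = 4.0833, f(x_10) = 278.009307, coefficient = 2
x_11 = 4.2917, f(x_11) = 339.237561, coefficient = 2
x_12 = 4.5000, f(x_12) = 410.062500, coefficient = 1

I ≈ (0.208333/2) × 3493.043632 = 363.858712
Exact value: 362.656250
Error: 1.202462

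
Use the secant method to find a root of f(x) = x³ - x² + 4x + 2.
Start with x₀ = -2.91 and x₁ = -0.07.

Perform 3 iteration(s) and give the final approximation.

f(x) = x³ - x² + 4x + 2
x₀ = -2.91, x₁ = -0.07

Secant formula: x_{n+1} = x_n - f(x_n)(x_n - x_{n-1})/(f(x_n) - f(x_{n-1}))

Iteration 1:
  f(-2.910000) = -42.750271
  f(-0.070000) = 1.714757
  x_2 = -0.070000 - 1.714757×(-0.070000 - (-2.910000))/(1.714757 - (-42.750271))
       = -0.179522
Iteration 2:
  f(-0.070000) = 1.714757
  f(-0.179522) = 1.243897
  x_3 = -0.179522 - 1.243897×(-0.179522 - (-0.070000))/(1.243897 - 1.714757)
       = -0.468853
Iteration 3:
  f(-0.179522) = 1.243897
  f(-0.468853) = -0.198302
  x_4 = -0.468853 - (-0.198302)×(-0.468853 - (-0.179522))/(-0.198302 - 1.243897)
       = -0.429070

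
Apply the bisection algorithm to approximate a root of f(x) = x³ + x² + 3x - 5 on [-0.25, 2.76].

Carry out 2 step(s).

f(x) = x³ + x² + 3x - 5
Initial interval: [-0.25, 2.76]

Iteration 1:
  c_1 = (-0.250000 + 2.760000)/2 = 1.255000
  f(c_1) = f(1.255000) = 2.316681
  f(a) × f(c) < 0, new interval: [-0.250000, 1.255000]
Iteration 2:
  c_2 = (-0.250000 + 1.255000)/2 = 0.502500
  f(c_2) = f(0.502500) = -3.113109
  f(a) × f(c) ≥ 0, new interval: [0.502500, 1.255000]

After 2 iteration(s), the approximation is c_2 = 0.502500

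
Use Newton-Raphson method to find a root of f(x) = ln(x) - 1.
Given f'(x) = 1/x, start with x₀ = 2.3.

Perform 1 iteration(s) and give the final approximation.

f(x) = ln(x) - 1
f'(x) = 1/x
x₀ = 2.3

Newton-Raphson formula: x_{n+1} = x_n - f(x_n)/f'(x_n)

Iteration 1:
  f(2.300000) = -0.167091
  f'(2.300000) = 0.434783
  x_1 = 2.300000 - (-0.167091)/0.434783 = 2.684309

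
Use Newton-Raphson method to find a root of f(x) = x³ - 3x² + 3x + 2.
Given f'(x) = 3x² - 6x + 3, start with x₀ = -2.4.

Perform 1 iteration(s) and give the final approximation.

f(x) = x³ - 3x² + 3x + 2
f'(x) = 3x² - 6x + 3
x₀ = -2.4

Newton-Raphson formula: x_{n+1} = x_n - f(x_n)/f'(x_n)

Iteration 1:
  f(-2.400000) = -36.304000
  f'(-2.400000) = 34.680000
  x_1 = -2.400000 - (-36.304000)/34.680000 = -1.353172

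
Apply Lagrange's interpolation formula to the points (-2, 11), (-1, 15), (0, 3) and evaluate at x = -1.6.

Lagrange interpolation formula:
P(x) = Σ yᵢ × Lᵢ(x)
where Lᵢ(x) = Π_{j≠i} (x - xⱼ)/(xᵢ - xⱼ)

L_0(-1.6) = (-1.6 - (-1))/(-2 - (-1)) × (-1.6 - 0)/(-2 - 0) = 0.480000
L_1(-1.6) = (-1.6 - (-2))/(-1 - (-2)) × (-1.6 - 0)/(-1 - 0) = 0.640000
L_2(-1.6) = (-1.6 - (-2))/(0 - (-2)) × (-1.6 - (-1))/(0 - (-1)) = -0.120000

P(-1.6) = 11×L_0(-1.6) + 15×L_1(-1.6) + 3×L_2(-1.6)
P(-1.6) = 14.520000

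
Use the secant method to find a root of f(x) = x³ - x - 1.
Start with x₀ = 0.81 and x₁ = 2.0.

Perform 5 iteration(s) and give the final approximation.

f(x) = x³ - x - 1
x₀ = 0.81, x₁ = 2.0

Secant formula: x_{n+1} = x_n - f(x_n)(x_n - x_{n-1})/(f(x_n) - f(x_{n-1}))

Iteration 1:
  f(0.810000) = -1.278559
  f(2.000000) = 5.000000
  x_2 = 2.000000 - 5.000000×(2.000000 - 0.810000)/(5.000000 - (-1.278559))
       = 1.052330
Iteration 2:
  f(2.000000) = 5.000000
  f(1.052330) = -0.886981
  x_3 = 1.052330 - (-0.886981)×(1.052330 - 2.000000)/(-0.886981 - 5.000000)
       = 1.195114
Iteration 3:
  f(1.052330) = -0.886981
  f(1.195114) = -0.488136
  x_4 = 1.195114 - (-0.488136)×(1.195114 - 1.052330)/(-0.488136 - (-0.886981))
       = 1.369863
Iteration 4:
  f(1.195114) = -0.488136
  f(1.369863) = 0.200719
  x_5 = 1.369863 - 0.200719×(1.369863 - 1.195114)/(0.200719 - (-0.488136))
       = 1.318945
Iteration 5:
  f(1.369863) = 0.200719
  f(1.318945) = -0.024489
  x_6 = 1.318945 - (-0.024489)×(1.318945 - 1.369863)/(-0.024489 - 0.200719)
       = 1.324481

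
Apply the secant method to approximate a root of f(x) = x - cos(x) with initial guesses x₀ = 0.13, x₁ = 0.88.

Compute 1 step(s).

f(x) = x - cos(x)
x₀ = 0.13, x₁ = 0.88

Secant formula: x_{n+1} = x_n - f(x_n)(x_n - x_{n-1})/(f(x_n) - f(x_{n-1}))

Iteration 1:
  f(0.130000) = -0.861562
  f(0.880000) = 0.242849
  x_2 = 0.880000 - 0.242849×(0.880000 - 0.130000)/(0.242849 - (-0.861562))
       = 0.715083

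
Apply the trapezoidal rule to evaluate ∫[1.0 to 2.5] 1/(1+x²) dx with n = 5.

f(x) = 1/(1+x²)
a = 1.0, b = 2.5, n = 5
h = (b - a)/n = 0.300000

Trapezoidal rule: (h/2)[f(x₀) + 2f(x₁) + 2f(x₂) + ... + f(xₙ)]

x_0 = 1.0000, f(x_0) = 0.500000, coefficient = 1
x_1 = 1.3000, f(x_1) = 0.371747, coefficient = 2
x_2 = 1.6000, f(x_2) = 0.280899, coefficient = 2
x_3 = 1.9000, f(x_3) = 0.216920, coefficient = 2
x_4 = 2.2000, f(x_4) = 0.171233, coefficient = 2
x_5 = 2.5000, f(x_5) = 0.137931, coefficient = 1

I ≈ (0.300000/2) × 2.719528 = 0.407929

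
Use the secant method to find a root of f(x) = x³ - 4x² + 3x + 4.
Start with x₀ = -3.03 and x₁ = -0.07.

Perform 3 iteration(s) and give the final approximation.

f(x) = x³ - 4x² + 3x + 4
x₀ = -3.03, x₁ = -0.07

Secant formula: x_{n+1} = x_n - f(x_n)(x_n - x_{n-1})/(f(x_n) - f(x_{n-1}))

Iteration 1:
  f(-3.030000) = -69.631727
  f(-0.070000) = 3.770057
  x_2 = -0.070000 - 3.770057×(-0.070000 - (-3.030000))/(3.770057 - (-69.631727))
       = -0.222031
Iteration 2:
  f(-0.070000) = 3.770057
  f(-0.222031) = 3.125769
  x_3 = -0.222031 - 3.125769×(-0.222031 - (-0.070000))/(3.125769 - 3.770057)
       = -0.959612
Iteration 3:
  f(-0.222031) = 3.125769
  f(-0.959612) = -3.445924
  x_4 = -0.959612 - (-3.445924)×(-0.959612 - (-0.222031))/(-3.445924 - 3.125769)
       = -0.572855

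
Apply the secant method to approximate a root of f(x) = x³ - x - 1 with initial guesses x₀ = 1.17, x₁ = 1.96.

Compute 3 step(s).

f(x) = x³ - x - 1
x₀ = 1.17, x₁ = 1.96

Secant formula: x_{n+1} = x_n - f(x_n)(x_n - x_{n-1})/(f(x_n) - f(x_{n-1}))

Iteration 1:
  f(1.170000) = -0.568387
  f(1.960000) = 4.569536
  x_2 = 1.960000 - 4.569536×(1.960000 - 1.170000)/(4.569536 - (-0.568387))
       = 1.257394
Iteration 2:
  f(1.960000) = 4.569536
  f(1.257394) = -0.269403
  x_3 = 1.257394 - (-0.269403)×(1.257394 - 1.960000)/(-0.269403 - 4.569536)
       = 1.296511
Iteration 3:
  f(1.257394) = -0.269403
  f(1.296511) = -0.117152
  x_4 = 1.296511 - (-0.117152)×(1.296511 - 1.257394)/(-0.117152 - (-0.269403))
       = 1.326610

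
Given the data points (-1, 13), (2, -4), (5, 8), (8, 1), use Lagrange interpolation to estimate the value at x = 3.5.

Lagrange interpolation formula:
P(x) = Σ yᵢ × Lᵢ(x)
where Lᵢ(x) = Π_{j≠i} (x - xⱼ)/(xᵢ - xⱼ)

L_0(3.5) = (3.5 - 2)/(-1 - 2) × (3.5 - 5)/(-1 - 5) × (3.5 - 8)/(-1 - 8) = -0.062500
L_1(3.5) = (3.5 - (-1))/(2 - (-1)) × (3.5 - 5)/(2 - 5) × (3.5 - 8)/(2 - 8) = 0.562500
L_2(3.5) = (3.5 - (-1))/(5 - (-1)) × (3.5 - 2)/(5 - 2) × (3.5 - 8)/(5 - 8) = 0.562500
L_3(3.5) = (3.5 - (-1))/(8 - (-1)) × (3.5 - 2)/(8 - 2) × (3.5 - 5)/(8 - 5) = -0.062500

P(3.5) = 13×L_0(3.5) + (-4)×L_1(3.5) + 8×L_2(3.5) + 1×L_3(3.5)
P(3.5) = 1.375000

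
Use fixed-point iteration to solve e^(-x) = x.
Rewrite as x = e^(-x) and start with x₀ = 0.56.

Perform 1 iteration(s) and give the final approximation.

Equation: e^(-x) = x
Fixed-point form: x = e^(-x)
x₀ = 0.56

x_1 = g(0.560000) = 0.571209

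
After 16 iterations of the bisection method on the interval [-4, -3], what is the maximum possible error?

Bisection error bound: |error| ≤ (b-a)/2^n
|error| ≤ (-3 - (-4))/2^16 = 1/2^16
|error| ≤ 0.0000152588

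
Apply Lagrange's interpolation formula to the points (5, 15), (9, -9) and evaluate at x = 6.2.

Lagrange interpolation formula:
P(x) = Σ yᵢ × Lᵢ(x)
where Lᵢ(x) = Π_{j≠i} (x - xⱼ)/(xᵢ - xⱼ)

L_0(6.2) = (6.2 - 9)/(5 - 9) = 0.700000
L_1(6.2) = (6.2 - 5)/(9 - 5) = 0.300000

P(6.2) = 15×L_0(6.2) + (-9)×L_1(6.2)
P(6.2) = 7.800000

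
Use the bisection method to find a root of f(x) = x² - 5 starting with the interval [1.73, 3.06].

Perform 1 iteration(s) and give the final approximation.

f(x) = x² - 5
Initial interval: [1.73, 3.06]

Iteration 1:
  c_1 = (1.730000 + 3.060000)/2 = 2.395000
  f(c_1) = f(2.395000) = 0.736025
  f(a) × f(c) < 0, new interval: [1.730000, 2.395000]

After 1 iteration(s), the approximation is c_1 = 2.395000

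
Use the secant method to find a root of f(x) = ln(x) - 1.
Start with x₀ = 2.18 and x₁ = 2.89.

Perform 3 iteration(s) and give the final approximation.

f(x) = ln(x) - 1
x₀ = 2.18, x₁ = 2.89

Secant formula: x_{n+1} = x_n - f(x_n)(x_n - x_{n-1})/(f(x_n) - f(x_{n-1}))

Iteration 1:
  f(2.180000) = -0.220675
  f(2.890000) = 0.061257
  x_2 = 2.890000 - 0.061257×(2.890000 - 2.180000)/(0.061257 - (-0.220675))
       = 2.735735
Iteration 2:
  f(2.890000) = 0.061257
  f(2.735735) = 0.006400
  x_3 = 2.735735 - 0.006400×(2.735735 - 2.890000)/(0.006400 - 0.061257)
       = 2.717737
Iteration 3:
  f(2.735735) = 0.006400
  f(2.717737) = -0.000201
  x_4 = 2.717737 - (-0.000201)×(2.717737 - 2.735735)/(-0.000201 - 0.006400)
       = 2.718284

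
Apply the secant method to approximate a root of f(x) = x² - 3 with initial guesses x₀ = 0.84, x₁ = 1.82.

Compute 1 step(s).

f(x) = x² - 3
x₀ = 0.84, x₁ = 1.82

Secant formula: x_{n+1} = x_n - f(x_n)(x_n - x_{n-1})/(f(x_n) - f(x_{n-1}))

Iteration 1:
  f(0.840000) = -2.294400
  f(1.820000) = 0.312400
  x_2 = 1.820000 - 0.312400×(1.820000 - 0.840000)/(0.312400 - (-2.294400))
       = 1.702556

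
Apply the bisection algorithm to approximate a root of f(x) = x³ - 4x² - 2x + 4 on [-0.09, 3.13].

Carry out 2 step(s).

f(x) = x³ - 4x² - 2x + 4
Initial interval: [-0.09, 3.13]

Iteration 1:
  c_1 = (-0.090000 + 3.130000)/2 = 1.520000
  f(c_1) = f(1.520000) = -4.769792
  f(a) × f(c) < 0, new interval: [-0.090000, 1.520000]
Iteration 2:
  c_2 = (-0.090000 + 1.520000)/2 = 0.715000
  f(c_2) = f(0.715000) = 0.890626
  f(a) × f(c) ≥ 0, new interval: [0.715000, 1.520000]

After 2 iteration(s), the approximation is c_2 = 0.715000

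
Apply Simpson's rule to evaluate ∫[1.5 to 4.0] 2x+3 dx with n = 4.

f(x) = 2x+3
a = 1.5, b = 4.0, n = 4
h = (b - a)/n = 0.625000

Simpson's rule: (h/3)[f(x₀) + 4f(x₁) + 2f(x₂) + ... + f(xₙ)]

x_0 = 1.5000, f(x_0) = 6.000000, coefficient = 1
x_1 = 2.1250, f(x_1) = 7.250000, coefficient = 4
x_2 = 2.7500, f(x_2) = 8.500000, coefficient = 2
x_3 = 3.3750, f(x_3) = 9.750000, coefficient = 4
x_4 = 4.0000, f(x_4) = 11.000000, coefficient = 1

I ≈ (0.625000/3) × 102.000000 = 21.250000
Exact value: 21.250000
Error: 0.000000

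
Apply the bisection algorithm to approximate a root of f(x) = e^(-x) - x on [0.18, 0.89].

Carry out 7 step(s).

f(x) = e^(-x) - x
Initial interval: [0.18, 0.89]

Iteration 1:
  c_1 = (0.180000 + 0.890000)/2 = 0.535000
  f(c_1) = f(0.535000) = 0.050669
  f(a) × f(c) ≥ 0, new interval: [0.535000, 0.890000]
Iteration 2:
  c_2 = (0.535000 + 0.890000)/2 = 0.712500
  f(c_2) = f(0.712500) = -0.222083
  f(a) × f(c) < 0, new interval: [0.535000, 0.712500]
Iteration 3:
  c_3 = (0.535000 + 0.712500)/2 = 0.623750
  f(c_3) = f(0.623750) = -0.087819
  f(a) × f(c) < 0, new interval: [0.535000, 0.623750]
Iteration 4:
  c_4 = (0.535000 + 0.623750)/2 = 0.579375
  f(c_4) = f(0.579375) = -0.019127
  f(a) × f(c) < 0, new interval: [0.535000, 0.579375]
Iteration 5:
  c_5 = (0.535000 + 0.579375)/2 = 0.557187
  f(c_5) = f(0.557187) = 0.015630
  f(a) × f(c) ≥ 0, new interval: [0.557187, 0.579375]
Iteration 6:
  c_6 = (0.557187 + 0.579375)/2 = 0.568281
  f(c_6) = f(0.568281) = -0.001783
  f(a) × f(c) < 0, new interval: [0.557187, 0.568281]
Iteration 7:
  c_7 = (0.557187 + 0.568281)/2 = 0.562734
  f(c_7) = f(0.562734) = 0.006915
  f(a) × f(c) ≥ 0, new interval: [0.562734, 0.568281]

After 7 iteration(s), the approximation is c_7 = 0.562734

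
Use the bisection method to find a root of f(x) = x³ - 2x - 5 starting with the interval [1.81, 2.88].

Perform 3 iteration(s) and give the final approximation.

f(x) = x³ - 2x - 5
Initial interval: [1.81, 2.88]

Iteration 1:
  c_1 = (1.810000 + 2.880000)/2 = 2.345000
  f(c_1) = f(2.345000) = 3.205214
  f(a) × f(c) < 0, new interval: [1.810000, 2.345000]
Iteration 2:
  c_2 = (1.810000 + 2.345000)/2 = 2.077500
  f(c_2) = f(2.077500) = -0.188497
  f(a) × f(c) ≥ 0, new interval: [2.077500, 2.345000]
Iteration 3:
  c_3 = (2.077500 + 2.345000)/2 = 2.211250
  f(c_3) = f(2.211250) = 1.389687
  f(a) × f(c) < 0, new interval: [2.077500, 2.211250]

After 3 iteration(s), the approximation is c_3 = 2.211250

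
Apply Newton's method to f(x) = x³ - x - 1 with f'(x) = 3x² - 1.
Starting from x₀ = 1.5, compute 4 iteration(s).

f(x) = x³ - x - 1
f'(x) = 3x² - 1
x₀ = 1.5

Newton-Raphson formula: x_{n+1} = x_n - f(x_n)/f'(x_n)

Iteration 1:
  f(1.500000) = 0.875000
  f'(1.500000) = 5.750000
  x_1 = 1.500000 - 0.875000/5.750000 = 1.347826
Iteration 2:
  f(1.347826) = 0.100682
  f'(1.347826) = 4.449905
  x_2 = 1.347826 - 0.100682/4.449905 = 1.325200
Iteration 3:
  f(1.325200) = 0.002058
  f'(1.325200) = 4.268468
  x_3 = 1.325200 - 0.002058/4.268468 = 1.324718
Iteration 4:
  f(1.324718) = 0.000001
  f'(1.324718) = 4.264635
  x_4 = 1.324718 - 0.000001/4.264635 = 1.324718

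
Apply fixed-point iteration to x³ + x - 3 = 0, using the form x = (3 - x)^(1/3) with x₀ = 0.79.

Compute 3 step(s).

Equation: x³ + x - 3 = 0
Fixed-point form: x = (3 - x)^(1/3)
x₀ = 0.79

x_1 = g(0.790000) = 1.302559
x_2 = g(1.302559) = 1.192884
x_3 = g(1.192884) = 1.218041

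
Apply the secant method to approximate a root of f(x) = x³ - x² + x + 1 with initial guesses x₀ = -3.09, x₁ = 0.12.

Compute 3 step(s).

f(x) = x³ - x² + x + 1
x₀ = -3.09, x₁ = 0.12

Secant formula: x_{n+1} = x_n - f(x_n)(x_n - x_{n-1})/(f(x_n) - f(x_{n-1}))

Iteration 1:
  f(-3.090000) = -41.141729
  f(0.120000) = 1.107328
  x_2 = 0.120000 - 1.107328×(0.120000 - (-3.090000))/(1.107328 - (-41.141729))
       = 0.035867
Iteration 2:
  f(0.120000) = 1.107328
  f(0.035867) = 1.034627
  x_3 = 0.035867 - 1.034627×(0.035867 - 0.120000)/(1.034627 - 1.107328)
       = -1.161447
Iteration 3:
  f(0.035867) = 1.034627
  f(-1.161447) = -3.077150
  x_4 = -1.161447 - (-3.077150)×(-1.161447 - 0.035867)/(-3.077150 - 1.034627)
       = -0.265407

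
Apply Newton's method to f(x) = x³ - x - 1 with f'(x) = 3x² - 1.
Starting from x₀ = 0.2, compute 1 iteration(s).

f(x) = x³ - x - 1
f'(x) = 3x² - 1
x₀ = 0.2

Newton-Raphson formula: x_{n+1} = x_n - f(x_n)/f'(x_n)

Iteration 1:
  f(0.200000) = -1.192000
  f'(0.200000) = -0.880000
  x_1 = 0.200000 - (-1.192000)/(-0.880000) = -1.154545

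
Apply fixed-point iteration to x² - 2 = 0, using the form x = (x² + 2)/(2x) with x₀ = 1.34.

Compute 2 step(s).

Equation: x² - 2 = 0
Fixed-point form: x = (x² + 2)/(2x)
x₀ = 1.34

x_1 = g(1.340000) = 1.416269
x_2 = g(1.416269) = 1.414215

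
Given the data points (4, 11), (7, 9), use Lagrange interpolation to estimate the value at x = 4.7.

Lagrange interpolation formula:
P(x) = Σ yᵢ × Lᵢ(x)
where Lᵢ(x) = Π_{j≠i} (x - xⱼ)/(xᵢ - xⱼ)

L_0(4.7) = (4.7 - 7)/(4 - 7) = 0.766667
L_1(4.7) = (4.7 - 4)/(7 - 4) = 0.233333

P(4.7) = 11×L_0(4.7) + 9×L_1(4.7)
P(4.7) = 10.533333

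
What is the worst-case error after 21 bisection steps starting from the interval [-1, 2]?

Bisection error bound: |error| ≤ (b-a)/2^n
|error| ≤ (2 - (-1))/2^21 = 3/2^21
|error| ≤ 0.0000014305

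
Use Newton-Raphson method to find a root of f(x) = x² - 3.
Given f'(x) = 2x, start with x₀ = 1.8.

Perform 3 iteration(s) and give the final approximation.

f(x) = x² - 3
f'(x) = 2x
x₀ = 1.8

Newton-Raphson formula: x_{n+1} = x_n - f(x_n)/f'(x_n)

Iteration 1:
  f(1.800000) = 0.240000
  f'(1.800000) = 3.600000
  x_1 = 1.800000 - 0.240000/3.600000 = 1.733333
Iteration 2:
  f(1.733333) = 0.004444
  f'(1.733333) = 3.466667
  x_2 = 1.733333 - 0.004444/3.466667 = 1.732051
Iteration 3:
  f(1.732051) = 0.000002
  f'(1.732051) = 3.464103
  x_3 = 1.732051 - 0.000002/3.464103 = 1.732051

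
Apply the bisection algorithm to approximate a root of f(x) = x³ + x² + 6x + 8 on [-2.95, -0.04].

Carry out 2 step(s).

f(x) = x³ + x² + 6x + 8
Initial interval: [-2.95, -0.04]

Iteration 1:
  c_1 = (-2.950000 + (-0.040000))/2 = -1.495000
  f(c_1) = f(-1.495000) = -2.076337
  f(a) × f(c) ≥ 0, new interval: [-1.495000, -0.040000]
Iteration 2:
  c_2 = (-1.495000 + (-0.040000))/2 = -0.767500
  f(c_2) = f(-0.767500) = 3.531956
  f(a) × f(c) < 0, new interval: [-1.495000, -0.767500]

After 2 iteration(s), the approximation is c_2 = -0.767500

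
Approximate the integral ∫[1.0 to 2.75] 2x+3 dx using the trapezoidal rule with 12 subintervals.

f(x) = 2x+3
a = 1.0, b = 2.75, n = 12
h = (b - a)/n = 0.145833

Trapezoidal rule: (h/2)[f(x₀) + 2f(x₁) + 2f(x₂) + ... + f(xₙ)]

x_0 = 1.0000, f(x_0) = 5.000000, coefficient = 1
x_1 = 1.1458, f(x_1) = 5.291667, coefficient = 2
x_2 = 1.2917, f(x_2) = 5.583333, coefficient = 2
x_3 = 1.4375, f(x_3) = 5.875000, coefficient = 2
x_4 = 1.5833, f(x_4) = 6.166667, coefficient = 2
x_5 = 1.7292, f(x_5) = 6.458333, coefficient = 2
x_6 = 1.8750, f(x_6) = 6.750000, coefficient = 2
x_7 = 2.0208, f(x_7) = 7.041667, coefficient = 2
x_8 = 2.1667, f(x_8) = 7.333333, coefficient = 2
x_9 = 2.3125, f(x_9) = 7.625000, coefficient = 2
x_10 = 2.4583, f(x_10) = 7.916667, coefficient = 2
x_11 = 2.6042, f(x_11) = 8.208333, coefficient = 2
x_12 = 2.7500, f(x_12) = 8.500000, coefficient = 1

I ≈ (0.145833/2) × 162.000000 = 11.812500
Exact value: 11.812500
Error: 0.000000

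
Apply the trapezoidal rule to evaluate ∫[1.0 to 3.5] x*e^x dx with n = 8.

f(x) = x*e^x
a = 1.0, b = 3.5, n = 8
h = (b - a)/n = 0.312500

Trapezoidal rule: (h/2)[f(x₀) + 2f(x₁) + 2f(x₂) + ... + f(xₙ)]

x_0 = 1.0000, f(x_0) = 2.718282, coefficient = 1
x_1 = 1.3125, f(x_1) = 4.876529, coefficient = 2
x_2 = 1.6250, f(x_2) = 8.252431, coefficient = 2
x_3 = 1.9375, f(x_3) = 13.448916, coefficient = 2
x_4 = 2.2500, f(x_4) = 21.347406, coefficient = 2
x_5 = 2.5625, f(x_5) = 33.231006, coefficient = 2
x_6 = 2.8750, f(x_6) = 50.960594, coefficient = 2
x_7 = 3.1875, f(x_7) = 77.226056, coefficient = 2
x_8 = 3.5000, f(x_8) = 115.904082, coefficient = 1

I ≈ (0.312500/2) × 537.308238 = 83.954412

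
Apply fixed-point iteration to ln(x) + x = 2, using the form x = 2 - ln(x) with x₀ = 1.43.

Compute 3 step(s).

Equation: ln(x) + x = 2
Fixed-point form: x = 2 - ln(x)
x₀ = 1.43

x_1 = g(1.430000) = 1.642326
x_2 = g(1.642326) = 1.503887
x_3 = g(1.503887) = 1.591947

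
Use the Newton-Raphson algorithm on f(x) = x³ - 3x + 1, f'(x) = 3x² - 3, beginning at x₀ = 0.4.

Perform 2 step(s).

f(x) = x³ - 3x + 1
f'(x) = 3x² - 3
x₀ = 0.4

Newton-Raphson formula: x_{n+1} = x_n - f(x_n)/f'(x_n)

Iteration 1:
  f(0.400000) = -0.136000
  f'(0.400000) = -2.520000
  x_1 = 0.400000 - (-0.136000)/(-2.520000) = 0.346032
Iteration 2:
  f(0.346032) = 0.003338
  f'(0.346032) = -2.640786
  x_2 = 0.346032 - 0.003338/(-2.640786) = 0.347296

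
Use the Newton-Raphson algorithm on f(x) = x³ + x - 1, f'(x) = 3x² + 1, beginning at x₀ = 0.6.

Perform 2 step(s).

f(x) = x³ + x - 1
f'(x) = 3x² + 1
x₀ = 0.6

Newton-Raphson formula: x_{n+1} = x_n - f(x_n)/f'(x_n)

Iteration 1:
  f(0.600000) = -0.184000
  f'(0.600000) = 2.080000
  x_1 = 0.600000 - (-0.184000)/2.080000 = 0.688462
Iteration 2:
  f(0.688462) = 0.014778
  f'(0.688462) = 2.421938
  x_2 = 0.688462 - 0.014778/2.421938 = 0.682360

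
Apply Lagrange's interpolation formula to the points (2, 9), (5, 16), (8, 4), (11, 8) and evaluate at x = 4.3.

Lagrange interpolation formula:
P(x) = Σ yᵢ × Lᵢ(x)
where Lᵢ(x) = Π_{j≠i} (x - xⱼ)/(xᵢ - xⱼ)

L_0(4.3) = (4.3 - 5)/(2 - 5) × (4.3 - 8)/(2 - 8) × (4.3 - 11)/(2 - 11) = 0.107117
L_1(4.3) = (4.3 - 2)/(5 - 2) × (4.3 - 8)/(5 - 8) × (4.3 - 11)/(5 - 11) = 1.055870
L_2(4.3) = (4.3 - 2)/(8 - 2) × (4.3 - 5)/(8 - 5) × (4.3 - 11)/(8 - 11) = -0.199759
L_3(4.3) = (4.3 - 2)/(11 - 2) × (4.3 - 5)/(11 - 5) × (4.3 - 8)/(11 - 8) = 0.036772

P(4.3) = 9×L_0(4.3) + 16×L_1(4.3) + 4×L_2(4.3) + 8×L_3(4.3)
P(4.3) = 17.353117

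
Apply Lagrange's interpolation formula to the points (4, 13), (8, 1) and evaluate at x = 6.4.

Lagrange interpolation formula:
P(x) = Σ yᵢ × Lᵢ(x)
where Lᵢ(x) = Π_{j≠i} (x - xⱼ)/(xᵢ - xⱼ)

L_0(6.4) = (6.4 - 8)/(4 - 8) = 0.400000
L_1(6.4) = (6.4 - 4)/(8 - 4) = 0.600000

P(6.4) = 13×L_0(6.4) + 1×L_1(6.4)
P(6.4) = 5.800000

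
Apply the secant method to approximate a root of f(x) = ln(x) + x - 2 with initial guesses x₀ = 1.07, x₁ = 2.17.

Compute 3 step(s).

f(x) = ln(x) + x - 2
x₀ = 1.07, x₁ = 2.17

Secant formula: x_{n+1} = x_n - f(x_n)(x_n - x_{n-1})/(f(x_n) - f(x_{n-1}))

Iteration 1:
  f(1.070000) = -0.862341
  f(2.170000) = 0.944727
  x_2 = 2.170000 - 0.944727×(2.170000 - 1.070000)/(0.944727 - (-0.862341))
       = 1.594925
Iteration 2:
  f(2.170000) = 0.944727
  f(1.594925) = 0.061752
  x_3 = 1.594925 - 0.061752×(1.594925 - 2.170000)/(0.061752 - 0.944727)
       = 1.554707
Iteration 3:
  f(1.594925) = 0.061752
  f(1.554707) = -0.004007
  x_4 = 1.554707 - (-0.004007)×(1.554707 - 1.594925)/(-0.004007 - 0.061752)
       = 1.557157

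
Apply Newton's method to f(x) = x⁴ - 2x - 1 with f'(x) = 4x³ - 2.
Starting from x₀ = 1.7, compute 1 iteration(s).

f(x) = x⁴ - 2x - 1
f'(x) = 4x³ - 2
x₀ = 1.7

Newton-Raphson formula: x_{n+1} = x_n - f(x_n)/f'(x_n)

Iteration 1:
  f(1.700000) = 3.952100
  f'(1.700000) = 17.652000
  x_1 = 1.700000 - 3.952100/17.652000 = 1.476110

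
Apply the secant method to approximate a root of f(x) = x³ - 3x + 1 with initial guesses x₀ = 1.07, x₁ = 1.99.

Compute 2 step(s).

f(x) = x³ - 3x + 1
x₀ = 1.07, x₁ = 1.99

Secant formula: x_{n+1} = x_n - f(x_n)(x_n - x_{n-1})/(f(x_n) - f(x_{n-1}))

Iteration 1:
  f(1.070000) = -0.984957
  f(1.990000) = 2.910599
  x_2 = 1.990000 - 2.910599×(1.990000 - 1.070000)/(2.910599 - (-0.984957))
       = 1.302614
Iteration 2:
  f(1.990000) = 2.910599
  f(1.302614) = -0.697563
  x_3 = 1.302614 - (-0.697563)×(1.302614 - 1.990000)/(-0.697563 - 2.910599)
       = 1.435506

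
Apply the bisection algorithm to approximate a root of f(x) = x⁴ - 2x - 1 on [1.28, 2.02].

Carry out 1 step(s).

f(x) = x⁴ - 2x - 1
Initial interval: [1.28, 2.02]

Iteration 1:
  c_1 = (1.280000 + 2.020000)/2 = 1.650000
  f(c_1) = f(1.650000) = 3.112006
  f(a) × f(c) < 0, new interval: [1.280000, 1.650000]

After 1 iteration(s), the approximation is c_1 = 1.650000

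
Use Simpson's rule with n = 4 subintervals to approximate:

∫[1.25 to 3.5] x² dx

f(x) = x²
a = 1.25, b = 3.5, n = 4
h = (b - a)/n = 0.562500

Simpson's rule: (h/3)[f(x₀) + 4f(x₁) + 2f(x₂) + ... + f(xₙ)]

x_0 = 1.2500, f(x_0) = 1.562500, coefficient = 1
x_1 = 1.8125, f(x_1) = 3.285156, coefficient = 4
x_2 = 2.3750, f(x_2) = 5.640625, coefficient = 2
x_3 = 2.9375, f(x_3) = 8.628906, coefficient = 4
x_4 = 3.5000, f(x_4) = 12.250000, coefficient = 1

I ≈ (0.562500/3) × 72.750000 = 13.640625
Exact value: 13.640625
Error: 0.000000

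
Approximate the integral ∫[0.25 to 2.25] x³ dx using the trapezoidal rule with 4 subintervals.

f(x) = x³
a = 0.25, b = 2.25, n = 4
h = (b - a)/n = 0.500000

Trapezoidal rule: (h/2)[f(x₀) + 2f(x₁) + 2f(x₂) + ... + f(xₙ)]

x_0 = 0.2500, f(x_0) = 0.015625, coefficient = 1
x_1 = 0.7500, f(x_1) = 0.421875, coefficient = 2
x_2 = 1.2500, f(x_2) = 1.953125, coefficient = 2
x_3 = 1.7500, f(x_3) = 5.359375, coefficient = 2
x_4 = 2.2500, f(x_4) = 11.390625, coefficient = 1

I ≈ (0.500000/2) × 26.875000 = 6.718750
Exact value: 6.406250
Error: 0.312500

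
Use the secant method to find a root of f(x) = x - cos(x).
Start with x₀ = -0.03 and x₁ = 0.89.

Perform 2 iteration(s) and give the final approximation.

f(x) = x - cos(x)
x₀ = -0.03, x₁ = 0.89

Secant formula: x_{n+1} = x_n - f(x_n)(x_n - x_{n-1})/(f(x_n) - f(x_{n-1}))

Iteration 1:
  f(-0.030000) = -1.029550
  f(0.890000) = 0.260588
  x_2 = 0.890000 - 0.260588×(0.890000 - (-0.030000))/(0.260588 - (-1.029550))
       = 0.704174
Iteration 2:
  f(0.890000) = 0.260588
  f(0.704174) = -0.057972
  x_3 = 0.704174 - (-0.057972)×(0.704174 - 0.890000)/(-0.057972 - 0.260588)
       = 0.737991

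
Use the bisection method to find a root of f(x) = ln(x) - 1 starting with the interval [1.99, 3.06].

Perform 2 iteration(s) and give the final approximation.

f(x) = ln(x) - 1
Initial interval: [1.99, 3.06]

Iteration 1:
  c_1 = (1.990000 + 3.060000)/2 = 2.525000
  f(c_1) = f(2.525000) = -0.073759
  f(a) × f(c) ≥ 0, new interval: [2.525000, 3.060000]
Iteration 2:
  c_2 = (2.525000 + 3.060000)/2 = 2.792500
  f(c_2) = f(2.792500) = 0.026937
  f(a) × f(c) < 0, new interval: [2.525000, 2.792500]

After 2 iteration(s), the approximation is c_2 = 2.792500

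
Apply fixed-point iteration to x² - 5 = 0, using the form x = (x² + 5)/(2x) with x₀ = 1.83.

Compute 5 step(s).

Equation: x² - 5 = 0
Fixed-point form: x = (x² + 5)/(2x)
x₀ = 1.83

x_1 = g(1.830000) = 2.281120
x_2 = g(2.281120) = 2.236513
x_3 = g(2.236513) = 2.236068
x_4 = g(2.236068) = 2.236068
x_5 = g(2.236068) = 2.236068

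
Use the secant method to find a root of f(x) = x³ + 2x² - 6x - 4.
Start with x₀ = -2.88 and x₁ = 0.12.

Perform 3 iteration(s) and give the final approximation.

f(x) = x³ + 2x² - 6x - 4
x₀ = -2.88, x₁ = 0.12

Secant formula: x_{n+1} = x_n - f(x_n)(x_n - x_{n-1})/(f(x_n) - f(x_{n-1}))

Iteration 1:
  f(-2.880000) = 5.980928
  f(0.120000) = -4.689472
  x_2 = 0.120000 - (-4.689472)×(0.120000 - (-2.880000))/(-4.689472 - 5.980928)
       = -1.198453
Iteration 2:
  f(0.120000) = -4.689472
  f(-1.198453) = 4.341969
  x_3 = -1.198453 - 4.341969×(-1.198453 - 0.120000)/(4.341969 - (-4.689472))
       = -0.564591
Iteration 3:
  f(-1.198453) = 4.341969
  f(-0.564591) = -0.154896
  x_4 = -0.564591 - (-0.154896)×(-0.564591 - (-1.198453))/(-0.154896 - 4.341969)
       = -0.586425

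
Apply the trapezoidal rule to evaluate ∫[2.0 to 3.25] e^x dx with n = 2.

f(x) = e^x
a = 2.0, b = 3.25, n = 2
h = (b - a)/n = 0.625000

Trapezoidal rule: (h/2)[f(x₀) + 2f(x₁) + 2f(x₂) + ... + f(xₙ)]

x_0 = 2.0000, f(x_0) = 7.389056, coefficient = 1
x_1 = 2.6250, f(x_1) = 13.804574, coefficient = 2
x_2 = 3.2500, f(x_2) = 25.790340, coefficient = 1

I ≈ (0.625000/2) × 60.788544 = 18.996420
Exact value: 18.401284
Error: 0.595136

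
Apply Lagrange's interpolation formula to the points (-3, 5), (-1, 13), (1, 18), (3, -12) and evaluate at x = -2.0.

Lagrange interpolation formula:
P(x) = Σ yᵢ × Lᵢ(x)
where Lᵢ(x) = Π_{j≠i} (x - xⱼ)/(xᵢ - xⱼ)

L_0(-2.0) = (-2.0 - (-1))/(-3 - (-1)) × (-2.0 - 1)/(-3 - 1) × (-2.0 - 3)/(-3 - 3) = 0.312500
L_1(-2.0) = (-2.0 - (-3))/(-1 - (-3)) × (-2.0 - 1)/(-1 - 1) × (-2.0 - 3)/(-1 - 3) = 0.937500
L_2(-2.0) = (-2.0 - (-3))/(1 - (-3)) × (-2.0 - (-1))/(1 - (-1)) × (-2.0 - 3)/(1 - 3) = -0.312500
L_3(-2.0) = (-2.0 - (-3))/(3 - (-3)) × (-2.0 - (-1))/(3 - (-1)) × (-2.0 - 1)/(3 - 1) = 0.062500

P(-2.0) = 5×L_0(-2.0) + 13×L_1(-2.0) + 18×L_2(-2.0) + (-12)×L_3(-2.0)
P(-2.0) = 7.375000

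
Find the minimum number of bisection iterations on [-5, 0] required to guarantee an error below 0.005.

We need (b-a)/2^n ≤ 0.005
(0 - (-5))/2^n ≤ 0.005
5/2^n ≤ 0.005
2^n ≥ 1000
n ≥ log₂(1000) = 9.97
n ≥ 10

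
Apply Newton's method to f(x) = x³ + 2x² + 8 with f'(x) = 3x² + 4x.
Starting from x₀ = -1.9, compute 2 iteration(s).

f(x) = x³ + 2x² + 8
f'(x) = 3x² + 4x
x₀ = -1.9

Newton-Raphson formula: x_{n+1} = x_n - f(x_n)/f'(x_n)

Iteration 1:
  f(-1.900000) = 8.361000
  f'(-1.900000) = 3.230000
  x_1 = -1.900000 - 8.361000/3.230000 = -4.488545
Iteration 2:
  f(-4.488545) = -42.136802
  f'(-4.488545) = 42.486926
  x_2 = -4.488545 - (-42.136802)/42.486926 = -3.496786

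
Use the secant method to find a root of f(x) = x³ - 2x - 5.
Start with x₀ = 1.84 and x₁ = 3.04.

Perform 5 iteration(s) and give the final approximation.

f(x) = x³ - 2x - 5
x₀ = 1.84, x₁ = 3.04

Secant formula: x_{n+1} = x_n - f(x_n)(x_n - x_{n-1})/(f(x_n) - f(x_{n-1}))

Iteration 1:
  f(1.840000) = -2.450496
  f(3.040000) = 17.014464
  x_2 = 3.040000 - 17.014464×(3.040000 - 1.840000)/(17.014464 - (-2.450496))
       = 1.991071
Iteration 2:
  f(3.040000) = 17.014464
  f(1.991071) = -1.088810
  x_3 = 1.991071 - (-1.088810)×(1.991071 - 3.040000)/(-1.088810 - 17.014464)
       = 2.054158
Iteration 3:
  f(1.991071) = -1.088810
  f(2.054158) = -0.440658
  x_4 = 2.054158 - (-0.440658)×(2.054158 - 1.991071)/(-0.440658 - (-1.088810))
       = 2.097049
Iteration 4:
  f(2.054158) = -0.440658
  f(2.097049) = 0.027920
  x_5 = 2.097049 - 0.027920×(2.097049 - 2.054158)/(0.027920 - (-0.440658))
       = 2.094494
Iteration 5:
  f(2.097049) = 0.027920
  f(2.094494) = -0.000644
  x_6 = 2.094494 - (-0.000644)×(2.094494 - 2.097049)/(-0.000644 - 0.027920)
       = 2.094551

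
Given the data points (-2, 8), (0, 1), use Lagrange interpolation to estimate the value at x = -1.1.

Lagrange interpolation formula:
P(x) = Σ yᵢ × Lᵢ(x)
where Lᵢ(x) = Π_{j≠i} (x - xⱼ)/(xᵢ - xⱼ)

L_0(-1.1) = (-1.1 - 0)/(-2 - 0) = 0.550000
L_1(-1.1) = (-1.1 - (-2))/(0 - (-2)) = 0.450000

P(-1.1) = 8×L_0(-1.1) + 1×L_1(-1.1)
P(-1.1) = 4.850000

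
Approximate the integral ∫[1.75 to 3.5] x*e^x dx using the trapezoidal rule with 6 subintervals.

f(x) = x*e^x
a = 1.75, b = 3.5, n = 6
h = (b - a)/n = 0.291667

Trapezoidal rule: (h/2)[f(x₀) + 2f(x₁) + 2f(x₂) + ... + f(xₙ)]

x_0 = 1.7500, f(x_0) = 10.070555, coefficient = 1
x_1 = 2.0417, f(x_1) = 15.727852, coefficient = 2
x_2 = 2.3333, f(x_2) = 24.061937, coefficient = 2
x_3 = 2.6250, f(x_3) = 36.237007, coefficient = 2
x_4 = 2.9167, f(x_4) = 53.898793, coefficient = 2
x_5 = 3.2083, f(x_5) = 79.367179, coefficient = 2
x_6 = 3.5000, f(x_6) = 115.904082, coefficient = 1

I ≈ (0.291667/2) × 544.560172 = 79.415025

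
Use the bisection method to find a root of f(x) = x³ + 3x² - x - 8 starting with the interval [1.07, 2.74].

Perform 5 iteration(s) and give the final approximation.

f(x) = x³ + 3x² - x - 8
Initial interval: [1.07, 2.74]

Iteration 1:
  c_1 = (1.070000 + 2.740000)/2 = 1.905000
  f(c_1) = f(1.905000) = 7.895368
  f(a) × f(c) < 0, new interval: [1.070000, 1.905000]
Iteration 2:
  c_2 = (1.070000 + 1.905000)/2 = 1.487500
  f(c_2) = f(1.487500) = 0.441795
  f(a) × f(c) < 0, new interval: [1.070000, 1.487500]
Iteration 3:
  c_3 = (1.070000 + 1.487500)/2 = 1.278750
  f(c_3) = f(1.278750) = -2.282131
  f(a) × f(c) ≥ 0, new interval: [1.278750, 1.487500]
Iteration 4:
  c_4 = (1.278750 + 1.487500)/2 = 1.383125
  f(c_4) = f(1.383125) = -0.998054
  f(a) × f(c) ≥ 0, new interval: [1.383125, 1.487500]
Iteration 5:
  c_5 = (1.383125 + 1.487500)/2 = 1.435313
  f(c_5) = f(1.435313) = -0.298028
  f(a) × f(c) ≥ 0, new interval: [1.435313, 1.487500]

After 5 iteration(s), the approximation is c_5 = 1.435313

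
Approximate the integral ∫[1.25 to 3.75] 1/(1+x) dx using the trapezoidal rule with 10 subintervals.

f(x) = 1/(1+x)
a = 1.25, b = 3.75, n = 10
h = (b - a)/n = 0.250000

Trapezoidal rule: (h/2)[f(x₀) + 2f(x₁) + 2f(x₂) + ... + f(xₙ)]

x_0 = 1.2500, f(x_0) = 0.444444, coefficient = 1
x_1 = 1.5000, f(x_1) = 0.400000, coefficient = 2
x_2 = 1.7500, f(x_2) = 0.363636, coefficient = 2
x_3 = 2.0000, f(x_3) = 0.333333, coefficient = 2
x_4 = 2.2500, f(x_4) = 0.307692, coefficient = 2
x_5 = 2.5000, f(x_5) = 0.285714, coefficient = 2
x_6 = 2.7500, f(x_6) = 0.266667, coefficient = 2
x_7 = 3.0000, f(x_7) = 0.250000, coefficient = 2
x_8 = 3.2500, f(x_8) = 0.235294, coefficient = 2
x_9 = 3.5000, f(x_9) = 0.222222, coefficient = 2
x_10 = 3.7500, f(x_10) = 0.210526, coefficient = 1

I ≈ (0.250000/2) × 5.984089 = 0.748011
Exact value: 0.747214
Error: 0.000797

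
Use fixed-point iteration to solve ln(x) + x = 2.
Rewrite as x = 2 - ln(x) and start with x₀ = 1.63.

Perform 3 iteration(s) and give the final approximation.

Equation: ln(x) + x = 2
Fixed-point form: x = 2 - ln(x)
x₀ = 1.63

x_1 = g(1.630000) = 1.511420
x_2 = g(1.511420) = 1.586950
x_3 = g(1.586950) = 1.538186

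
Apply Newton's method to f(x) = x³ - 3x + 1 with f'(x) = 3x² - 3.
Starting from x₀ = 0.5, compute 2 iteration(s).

f(x) = x³ - 3x + 1
f'(x) = 3x² - 3
x₀ = 0.5

Newton-Raphson formula: x_{n+1} = x_n - f(x_n)/f'(x_n)

Iteration 1:
  f(0.500000) = -0.375000
  f'(0.500000) = -2.250000
  x_1 = 0.500000 - (-0.375000)/(-2.250000) = 0.333333
Iteration 2:
  f(0.333333) = 0.037037
  f'(0.333333) = -2.666667
  x_2 = 0.333333 - 0.037037/(-2.666667) = 0.347222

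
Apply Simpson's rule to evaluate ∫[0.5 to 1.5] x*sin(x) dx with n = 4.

f(x) = x*sin(x)
a = 0.5, b = 1.5, n = 4
h = (b - a)/n = 0.250000

Simpson's rule: (h/3)[f(x₀) + 4f(x₁) + 2f(x₂) + ... + f(xₙ)]

x_0 = 0.5000, f(x_0) = 0.239713, coefficient = 1
x_1 = 0.7500, f(x_1) = 0.511229, coefficient = 4
x_2 = 1.0000, f(x_2) = 0.841471, coefficient = 2
x_3 = 1.2500, f(x_3) = 1.186231, coefficient = 4
x_4 = 1.5000, f(x_4) = 1.496242, coefficient = 1

I ≈ (0.250000/3) × 10.208737 = 0.850728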